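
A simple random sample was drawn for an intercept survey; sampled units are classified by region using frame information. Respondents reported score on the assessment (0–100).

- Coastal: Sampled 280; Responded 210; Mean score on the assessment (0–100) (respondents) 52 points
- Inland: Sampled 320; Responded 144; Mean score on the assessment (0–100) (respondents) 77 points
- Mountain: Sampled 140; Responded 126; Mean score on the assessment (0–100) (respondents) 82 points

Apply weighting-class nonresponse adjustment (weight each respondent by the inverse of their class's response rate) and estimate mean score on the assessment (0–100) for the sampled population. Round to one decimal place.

Response rates by class: Coastal 210/280 = 75%, Inland 144/320 = 45%, Mountain 126/140 = 90%.
Each respondent's weight = sampled/responded in their class; summing within a class gives n_sampled, so:
  Coastal: 280 × 52 = 14,560
  Inland: 320 × 77 = 24,640
  Mountain: 140 × 82 = 11,480
Adjusted estimate = 50,680 / 740 = 68.4865 → 68.5.

68.5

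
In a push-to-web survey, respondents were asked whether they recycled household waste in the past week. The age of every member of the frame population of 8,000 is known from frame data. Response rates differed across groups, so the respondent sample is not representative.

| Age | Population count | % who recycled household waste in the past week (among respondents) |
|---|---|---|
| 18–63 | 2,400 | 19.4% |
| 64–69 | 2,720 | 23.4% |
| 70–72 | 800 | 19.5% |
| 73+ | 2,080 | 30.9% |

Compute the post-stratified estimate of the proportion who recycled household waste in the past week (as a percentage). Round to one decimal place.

Each cell contributes population-share × respondent value:
  18–63: (2,400/8,000) × 19.4 = 5.82
  64–69: (2,720/8,000) × 23.4 = 7.956
  70–72: (800/8,000) × 19.5 = 1.95
  73+: (2,080/8,000) × 30.9 = 8.034
Post-stratified estimate = 23.76 → 23.8%.

23.8%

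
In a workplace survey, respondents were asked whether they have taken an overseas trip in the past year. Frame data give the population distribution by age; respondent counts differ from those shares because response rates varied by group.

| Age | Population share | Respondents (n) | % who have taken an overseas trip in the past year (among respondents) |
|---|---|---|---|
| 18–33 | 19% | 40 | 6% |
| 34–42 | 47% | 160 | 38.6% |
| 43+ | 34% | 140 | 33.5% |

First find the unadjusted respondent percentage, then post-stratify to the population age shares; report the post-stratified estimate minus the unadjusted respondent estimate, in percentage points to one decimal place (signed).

-2.0 percentage points

Naive respondent-only estimate (weights = respondent counts):
  (40/340)×6 + (160/340)×38.6 + (140/340)×33.5 = 32.6647%
Reweighting by population age shares:
  0.19×6 + 0.47×38.6 + 0.34×33.5 = 30.672%
Difference = 30.672 − 32.6647 = -1.9927 pp.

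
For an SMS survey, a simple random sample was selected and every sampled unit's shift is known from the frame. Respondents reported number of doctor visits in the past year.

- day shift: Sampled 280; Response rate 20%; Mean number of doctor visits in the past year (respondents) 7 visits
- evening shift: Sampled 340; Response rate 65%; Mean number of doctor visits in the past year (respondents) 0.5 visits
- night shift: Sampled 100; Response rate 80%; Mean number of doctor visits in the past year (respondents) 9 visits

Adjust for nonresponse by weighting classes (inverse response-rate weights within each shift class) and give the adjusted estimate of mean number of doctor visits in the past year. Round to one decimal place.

Each respondent's weight = sampled/responded in their class; summing within a class gives n_sampled, so:
  day shift: 280 × 7 = 1960
  evening shift: 340 × 0.5 = 170
  night shift: 100 × 9 = 900
Adjusted estimate = 3030 / 720 = 4.20833 → 4.2.

4.2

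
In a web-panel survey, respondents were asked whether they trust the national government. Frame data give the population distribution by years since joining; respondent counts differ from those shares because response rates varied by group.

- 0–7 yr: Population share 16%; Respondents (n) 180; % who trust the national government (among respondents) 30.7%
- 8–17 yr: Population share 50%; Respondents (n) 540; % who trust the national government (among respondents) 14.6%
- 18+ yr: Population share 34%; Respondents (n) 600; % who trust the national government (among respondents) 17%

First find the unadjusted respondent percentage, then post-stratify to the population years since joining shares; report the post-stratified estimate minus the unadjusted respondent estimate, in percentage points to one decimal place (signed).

Naive respondent-only estimate (weights = respondent counts):
  (180/1320)×30.7 + (540/1320)×14.6 + (600/1320)×17 = 17.8864%
Reweighting by population years since joining shares:
  0.16×30.7 + 0.5×14.6 + 0.34×17 = 17.992%
Difference = 17.992 − 17.8864 = 0.1056 pp.

+0.1 percentage points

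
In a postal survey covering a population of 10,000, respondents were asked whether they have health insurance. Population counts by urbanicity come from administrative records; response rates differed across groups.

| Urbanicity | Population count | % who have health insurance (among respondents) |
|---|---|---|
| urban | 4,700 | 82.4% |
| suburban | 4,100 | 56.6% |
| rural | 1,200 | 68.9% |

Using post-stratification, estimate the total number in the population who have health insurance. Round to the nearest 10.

7,020

Estimated count per cell = population count × respondent percentage:
  urban: 4,700 × 82.4% = 3872.8
  suburban: 4,100 × 56.6% = 2320.6
  rural: 1,200 × 68.9% = 826.8
Estimated total = 7020.2 → 7,020.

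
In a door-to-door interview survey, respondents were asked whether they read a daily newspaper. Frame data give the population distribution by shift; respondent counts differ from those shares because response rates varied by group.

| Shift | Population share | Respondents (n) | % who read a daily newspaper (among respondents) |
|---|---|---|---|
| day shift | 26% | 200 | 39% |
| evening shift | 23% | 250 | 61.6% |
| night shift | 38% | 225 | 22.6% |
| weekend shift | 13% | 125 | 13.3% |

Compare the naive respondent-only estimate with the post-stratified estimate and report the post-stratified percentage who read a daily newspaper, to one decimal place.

Unadjusted (pooled respondent) estimate weights by respondent counts:
  (200/800)×39 + (250/800)×61.6 + (225/800)×22.6 + (125/800)×13.3 = 37.4344%
Post-stratified estimate weights by population shares:
  0.26×39 + 0.23×61.6 + 0.38×22.6 + 0.13×13.3 = 34.625%

34.6%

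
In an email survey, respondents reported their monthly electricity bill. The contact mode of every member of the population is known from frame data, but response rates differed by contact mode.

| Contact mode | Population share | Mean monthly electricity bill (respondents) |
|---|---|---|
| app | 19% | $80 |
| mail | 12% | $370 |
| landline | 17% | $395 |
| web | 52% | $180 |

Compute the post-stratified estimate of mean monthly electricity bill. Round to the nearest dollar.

Each cell contributes population-share × respondent value:
  app: 0.19 × 80 = 15.2
  mail: 0.12 × 370 = 44.4
  landline: 0.17 × 395 = 67.15
  web: 0.52 × 180 = 93.6
Post-stratified estimate = 220.35 → $220.

$220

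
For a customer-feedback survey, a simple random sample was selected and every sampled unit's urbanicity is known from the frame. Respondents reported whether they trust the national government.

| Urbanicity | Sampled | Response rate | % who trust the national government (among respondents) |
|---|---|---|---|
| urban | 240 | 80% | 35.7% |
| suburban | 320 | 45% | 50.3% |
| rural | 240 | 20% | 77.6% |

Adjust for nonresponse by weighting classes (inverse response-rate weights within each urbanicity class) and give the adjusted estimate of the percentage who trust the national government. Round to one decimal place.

54.1%

Weighting each respondent by the inverse class response rate inflates each class back to its sampled size, so the class weight is n_sampled:
  urban: 240 × 35.7 = 8568
  suburban: 320 × 50.3 = 16,096
  rural: 240 × 77.6 = 18,624
Adjusted estimate = 43,288 / 800 = 54.11 → 54.1%.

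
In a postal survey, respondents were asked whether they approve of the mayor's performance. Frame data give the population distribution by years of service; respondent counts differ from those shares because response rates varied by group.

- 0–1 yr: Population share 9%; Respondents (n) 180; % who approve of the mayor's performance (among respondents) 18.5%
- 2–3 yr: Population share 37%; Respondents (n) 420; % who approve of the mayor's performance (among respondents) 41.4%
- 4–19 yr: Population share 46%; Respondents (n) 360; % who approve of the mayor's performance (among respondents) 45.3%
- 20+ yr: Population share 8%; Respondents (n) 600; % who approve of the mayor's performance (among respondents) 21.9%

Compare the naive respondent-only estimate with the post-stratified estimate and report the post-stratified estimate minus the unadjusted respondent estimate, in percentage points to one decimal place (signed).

Naive respondent-only estimate (weights = respondent counts):
  (180/1560)×18.5 + (420/1560)×41.4 + (360/1560)×45.3 + (600/1560)×21.9 = 32.1577%
Post-stratifying to population shares instead:
  0.09×18.5 + 0.37×41.4 + 0.46×45.3 + 0.08×21.9 = 39.573%
Difference = 39.573 − 32.1577 = 7.4153 pp.

+7.4 percentage points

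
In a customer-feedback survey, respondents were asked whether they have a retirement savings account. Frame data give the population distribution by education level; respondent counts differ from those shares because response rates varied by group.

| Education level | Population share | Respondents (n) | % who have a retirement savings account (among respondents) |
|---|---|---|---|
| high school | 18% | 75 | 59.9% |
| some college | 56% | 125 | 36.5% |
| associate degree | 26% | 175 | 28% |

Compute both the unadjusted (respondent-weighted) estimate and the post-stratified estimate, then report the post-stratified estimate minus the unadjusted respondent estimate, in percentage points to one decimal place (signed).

Without adjustment, the pooled respondent share is:
  (75/375)×59.9 + (125/375)×36.5 + (175/375)×28 = 37.2133%
Post-stratified estimate weights by population shares:
  0.18×59.9 + 0.56×36.5 + 0.26×28 = 38.502%
Difference = 38.502 − 37.2133 = 1.2887 pp.

+1.3 percentage points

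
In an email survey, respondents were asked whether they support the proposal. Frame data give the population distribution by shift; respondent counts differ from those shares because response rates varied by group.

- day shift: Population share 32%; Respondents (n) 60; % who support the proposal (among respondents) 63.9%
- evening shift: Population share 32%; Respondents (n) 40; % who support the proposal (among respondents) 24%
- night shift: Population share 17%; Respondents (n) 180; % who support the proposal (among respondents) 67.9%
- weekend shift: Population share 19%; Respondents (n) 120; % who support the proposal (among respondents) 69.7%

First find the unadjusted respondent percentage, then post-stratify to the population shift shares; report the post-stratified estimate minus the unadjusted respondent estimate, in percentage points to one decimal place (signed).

Naive respondent-only estimate (weights = respondent counts):
  (60/400)×63.9 + (40/400)×24 + (180/400)×67.9 + (120/400)×69.7 = 63.45%
Post-stratifying to population shares instead:
  0.32×63.9 + 0.32×24 + 0.17×67.9 + 0.19×69.7 = 52.914%
Difference = 52.914 − 63.45 = -10.536 pp.

-10.5 percentage points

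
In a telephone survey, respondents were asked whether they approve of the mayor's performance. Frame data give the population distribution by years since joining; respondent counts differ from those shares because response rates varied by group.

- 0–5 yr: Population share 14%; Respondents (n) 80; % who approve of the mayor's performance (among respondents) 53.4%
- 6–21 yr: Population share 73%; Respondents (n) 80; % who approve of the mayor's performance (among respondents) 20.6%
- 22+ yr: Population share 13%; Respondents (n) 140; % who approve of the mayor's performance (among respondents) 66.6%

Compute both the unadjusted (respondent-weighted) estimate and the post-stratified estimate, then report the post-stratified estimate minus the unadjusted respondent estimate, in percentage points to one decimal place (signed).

-19.6 percentage points

Unadjusted (pooled respondent) estimate weights by respondent counts:
  (80/300)×53.4 + (80/300)×20.6 + (140/300)×66.6 = 50.8133%
Post-stratifying to population shares instead:
  0.14×53.4 + 0.73×20.6 + 0.13×66.6 = 31.172%
Difference = 31.172 − 50.8133 = -19.6413 pp.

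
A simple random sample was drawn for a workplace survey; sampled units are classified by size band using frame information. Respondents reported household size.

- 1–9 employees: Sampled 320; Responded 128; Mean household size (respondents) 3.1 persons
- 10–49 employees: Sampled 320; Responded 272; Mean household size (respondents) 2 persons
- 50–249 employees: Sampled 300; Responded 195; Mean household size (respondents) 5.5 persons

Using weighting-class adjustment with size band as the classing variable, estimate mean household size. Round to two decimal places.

3.49

Response rates by class: 1–9 employees 128/320 = 40%, 10–49 employees 272/320 = 85%, 50–249 employees 195/300 = 65%.
With weight = n_sampled/n_responded per class, the weighted class total is n_sampled:
  1–9 employees: 320 × 3.1 = 992
  10–49 employees: 320 × 2 = 640
  50–249 employees: 300 × 5.5 = 1650
Adjusted estimate = 3282 / 940 = 3.49149 → 3.49.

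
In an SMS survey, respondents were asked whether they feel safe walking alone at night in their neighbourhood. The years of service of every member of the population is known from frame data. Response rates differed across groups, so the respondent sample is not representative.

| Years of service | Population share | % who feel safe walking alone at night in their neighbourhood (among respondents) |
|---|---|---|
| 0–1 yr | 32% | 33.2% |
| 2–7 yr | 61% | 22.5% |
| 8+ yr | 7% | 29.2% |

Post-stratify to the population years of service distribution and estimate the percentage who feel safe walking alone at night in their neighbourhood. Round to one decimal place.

Weight each group's respondent value by its population share:
  0–1 yr: 0.32 × 33.2 = 10.624
  2–7 yr: 0.61 × 22.5 = 13.725
  8+ yr: 0.07 × 29.2 = 2.044
Post-stratified estimate = 26.393 → 26.4%.

26.4%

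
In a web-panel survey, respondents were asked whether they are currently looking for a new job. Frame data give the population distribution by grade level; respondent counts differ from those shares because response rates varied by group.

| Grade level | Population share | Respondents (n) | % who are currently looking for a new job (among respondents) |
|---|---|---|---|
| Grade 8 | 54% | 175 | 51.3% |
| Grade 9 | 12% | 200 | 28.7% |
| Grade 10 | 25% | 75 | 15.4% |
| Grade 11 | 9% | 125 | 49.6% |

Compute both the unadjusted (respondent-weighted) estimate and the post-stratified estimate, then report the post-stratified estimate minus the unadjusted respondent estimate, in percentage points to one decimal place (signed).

Naive respondent-only estimate (weights = respondent counts):
  (175/575)×51.3 + (200/575)×28.7 + (75/575)×15.4 + (125/575)×49.6 = 38.387%
Reweighting by population grade level shares:
  0.54×51.3 + 0.12×28.7 + 0.25×15.4 + 0.09×49.6 = 39.46%
Difference = 39.46 − 38.387 = 1.073 pp.

+1.1 percentage points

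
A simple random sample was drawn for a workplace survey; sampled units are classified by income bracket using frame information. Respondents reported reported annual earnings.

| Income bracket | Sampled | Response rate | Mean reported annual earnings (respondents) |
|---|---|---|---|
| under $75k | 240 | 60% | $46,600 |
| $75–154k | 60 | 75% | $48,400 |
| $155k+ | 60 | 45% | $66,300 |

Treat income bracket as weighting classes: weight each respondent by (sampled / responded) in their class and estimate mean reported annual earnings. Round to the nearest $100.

$50,200

Each respondent's weight = sampled/responded in their class; summing within a class gives n_sampled, so:
  under $75k: 240 × 46,600 = 11,184,000
  $75–154k: 60 × 48,400 = 2,904,000
  $155k+: 60 × 66,300 = 3,978,000
Adjusted estimate = 18,066,000 / 360 = 50183.3 → $50,200.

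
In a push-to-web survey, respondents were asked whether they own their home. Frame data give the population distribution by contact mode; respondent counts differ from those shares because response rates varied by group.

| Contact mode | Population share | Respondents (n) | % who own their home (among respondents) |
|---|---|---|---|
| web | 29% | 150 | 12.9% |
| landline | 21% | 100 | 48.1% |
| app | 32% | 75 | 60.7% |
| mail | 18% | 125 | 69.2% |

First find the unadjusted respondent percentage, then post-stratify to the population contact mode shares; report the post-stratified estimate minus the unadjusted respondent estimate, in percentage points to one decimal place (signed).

Naive respondent-only estimate (weights = respondent counts):
  (150/450)×12.9 + (100/450)×48.1 + (75/450)×60.7 + (125/450)×69.2 = 44.3278%
Post-stratified estimate weights by population shares:
  0.29×12.9 + 0.21×48.1 + 0.32×60.7 + 0.18×69.2 = 45.722%
Difference = 45.722 − 44.3278 = 1.3942 pp.

+1.4 percentage points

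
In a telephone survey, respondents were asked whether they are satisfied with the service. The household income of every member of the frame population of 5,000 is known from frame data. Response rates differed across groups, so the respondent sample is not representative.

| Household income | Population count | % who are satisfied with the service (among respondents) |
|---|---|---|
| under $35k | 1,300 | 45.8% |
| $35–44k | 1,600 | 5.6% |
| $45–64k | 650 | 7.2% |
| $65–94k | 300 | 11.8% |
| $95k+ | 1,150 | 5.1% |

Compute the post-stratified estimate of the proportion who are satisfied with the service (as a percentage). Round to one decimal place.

16.5%

Each cell contributes population-share × respondent value:
  under $35k: (1,300/5,000) × 45.8 = 11.908
  $35–44k: (1,600/5,000) × 5.6 = 1.792
  $45–64k: (650/5,000) × 7.2 = 0.936
  $65–94k: (300/5,000) × 11.8 = 0.708
  $95k+: (1,150/5,000) × 5.1 = 1.173
Post-stratified estimate = 16.517 → 16.5%.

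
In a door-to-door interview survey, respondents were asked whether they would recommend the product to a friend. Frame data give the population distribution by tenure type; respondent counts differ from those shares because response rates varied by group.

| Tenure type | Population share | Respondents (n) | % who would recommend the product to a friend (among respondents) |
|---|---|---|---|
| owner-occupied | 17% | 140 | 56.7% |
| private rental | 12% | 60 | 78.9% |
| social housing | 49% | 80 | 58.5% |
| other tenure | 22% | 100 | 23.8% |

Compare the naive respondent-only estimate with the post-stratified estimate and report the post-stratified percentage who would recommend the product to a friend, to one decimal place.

53.0%

Naive respondent-only estimate (weights = respondent counts):
  (140/380)×56.7 + (60/380)×78.9 + (80/380)×58.5 + (100/380)×23.8 = 51.9263%
Reweighting by population tenure type shares:
  0.17×56.7 + 0.12×78.9 + 0.49×58.5 + 0.22×23.8 = 53.008%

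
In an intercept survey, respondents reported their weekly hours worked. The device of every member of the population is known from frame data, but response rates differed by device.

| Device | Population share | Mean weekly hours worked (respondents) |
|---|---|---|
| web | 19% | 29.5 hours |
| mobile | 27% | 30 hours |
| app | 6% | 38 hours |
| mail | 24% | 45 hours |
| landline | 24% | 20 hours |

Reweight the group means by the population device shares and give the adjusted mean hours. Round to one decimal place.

Each cell contributes population-share × respondent value:
  web: 0.19 × 29.5 = 5.605
  mobile: 0.27 × 30 = 8.1
  app: 0.06 × 38 = 2.28
  mail: 0.24 × 45 = 10.8
  landline: 0.24 × 20 = 4.8
Post-stratified estimate = 31.585 → 31.6.

31.6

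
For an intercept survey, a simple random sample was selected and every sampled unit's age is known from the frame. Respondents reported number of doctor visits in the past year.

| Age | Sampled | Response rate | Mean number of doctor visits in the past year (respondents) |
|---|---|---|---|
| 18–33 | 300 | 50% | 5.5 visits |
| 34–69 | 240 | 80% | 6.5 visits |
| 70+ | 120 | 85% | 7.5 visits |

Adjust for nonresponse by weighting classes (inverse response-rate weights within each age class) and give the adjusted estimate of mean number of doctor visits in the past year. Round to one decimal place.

6.2

Inverse-response-rate weighting restores each class to its sampled count, so class totals weight by n_sampled:
  18–33: 300 × 5.5 = 1650
  34–69: 240 × 6.5 = 1560
  70+: 120 × 7.5 = 900
Adjusted estimate = 4110 / 660 = 6.22727 → 6.2.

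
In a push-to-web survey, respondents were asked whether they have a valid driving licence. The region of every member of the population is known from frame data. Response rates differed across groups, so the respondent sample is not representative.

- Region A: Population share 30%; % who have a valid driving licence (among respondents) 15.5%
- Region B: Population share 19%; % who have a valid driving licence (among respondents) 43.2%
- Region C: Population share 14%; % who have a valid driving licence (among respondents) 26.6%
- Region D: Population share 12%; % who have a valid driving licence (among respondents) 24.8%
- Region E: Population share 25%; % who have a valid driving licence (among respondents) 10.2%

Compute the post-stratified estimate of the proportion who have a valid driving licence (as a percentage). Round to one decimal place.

22.1%

Post-stratification weights by population share, not respondent share:
  Region A: 0.3 × 15.5 = 4.65
  Region B: 0.19 × 43.2 = 8.208
  Region C: 0.14 × 26.6 = 3.724
  Region D: 0.12 × 24.8 = 2.976
  Region E: 0.25 × 10.2 = 2.55
Post-stratified estimate = 22.108 → 22.1%.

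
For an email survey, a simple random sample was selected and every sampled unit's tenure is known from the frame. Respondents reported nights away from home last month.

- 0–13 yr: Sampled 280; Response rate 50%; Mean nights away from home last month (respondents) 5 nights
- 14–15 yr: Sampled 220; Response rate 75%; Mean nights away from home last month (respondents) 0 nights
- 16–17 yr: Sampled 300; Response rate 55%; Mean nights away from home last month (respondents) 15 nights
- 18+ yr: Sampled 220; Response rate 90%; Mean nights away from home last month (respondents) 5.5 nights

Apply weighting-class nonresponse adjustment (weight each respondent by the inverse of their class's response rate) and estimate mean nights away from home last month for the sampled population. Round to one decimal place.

Inverse-response-rate weighting restores each class to its sampled count, so class totals weight by n_sampled:
  0–13 yr: 280 × 5 = 1400
  14–15 yr: 220 × 0 = 0
  16–17 yr: 300 × 15 = 4500
  18+ yr: 220 × 5.5 = 1210
Adjusted estimate = 7110 / 1,020 = 6.97059 → 7.0.

7.0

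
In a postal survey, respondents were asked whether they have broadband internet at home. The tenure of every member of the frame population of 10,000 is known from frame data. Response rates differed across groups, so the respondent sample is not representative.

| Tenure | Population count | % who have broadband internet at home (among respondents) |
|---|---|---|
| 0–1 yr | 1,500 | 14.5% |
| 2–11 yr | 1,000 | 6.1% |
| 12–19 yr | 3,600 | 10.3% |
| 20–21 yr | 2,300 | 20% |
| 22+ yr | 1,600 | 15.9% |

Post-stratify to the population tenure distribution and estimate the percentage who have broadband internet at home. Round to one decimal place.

Each cell contributes population-share × respondent value:
  0–1 yr: (1,500/10,000) × 14.5 = 2.175
  2–11 yr: (1,000/10,000) × 6.1 = 0.61
  12–19 yr: (3,600/10,000) × 10.3 = 3.708
  20–21 yr: (2,300/10,000) × 20 = 4.6
  22+ yr: (1,600/10,000) × 15.9 = 2.544
Post-stratified estimate = 13.637 → 13.6%.

13.6%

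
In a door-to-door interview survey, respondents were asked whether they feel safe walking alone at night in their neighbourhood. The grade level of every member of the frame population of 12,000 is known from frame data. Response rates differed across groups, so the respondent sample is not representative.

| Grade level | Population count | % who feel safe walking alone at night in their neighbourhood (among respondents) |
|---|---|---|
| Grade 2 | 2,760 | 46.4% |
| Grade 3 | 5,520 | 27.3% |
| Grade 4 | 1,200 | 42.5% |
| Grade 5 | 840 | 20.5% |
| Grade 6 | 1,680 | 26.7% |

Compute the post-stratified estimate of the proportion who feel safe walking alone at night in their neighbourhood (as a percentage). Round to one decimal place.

32.7%

Post-stratification weights by population share, not respondent share:
  Grade 2: (2,760/12,000) × 46.4 = 10.672
  Grade 3: (5,520/12,000) × 27.3 = 12.558
  Grade 4: (1,200/12,000) × 42.5 = 4.25
  Grade 5: (840/12,000) × 20.5 = 1.435
  Grade 6: (1,680/12,000) × 26.7 = 3.738
Post-stratified estimate = 32.653 → 32.7%.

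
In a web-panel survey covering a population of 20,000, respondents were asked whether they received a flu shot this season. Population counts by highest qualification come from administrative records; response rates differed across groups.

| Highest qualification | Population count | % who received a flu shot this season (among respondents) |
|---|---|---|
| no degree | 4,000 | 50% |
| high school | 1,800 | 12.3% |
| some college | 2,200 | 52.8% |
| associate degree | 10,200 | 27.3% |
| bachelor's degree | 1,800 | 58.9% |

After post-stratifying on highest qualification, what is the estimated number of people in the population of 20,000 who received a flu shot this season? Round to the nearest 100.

7,200

Estimated count per cell = population count × respondent percentage:
  no degree: 4,000 × 50% = 2000
  high school: 1,800 × 12.3% = 221.4
  some college: 2,200 × 52.8% = 1161.6
  associate degree: 10,200 × 27.3% = 2784.6
  bachelor's degree: 1,800 × 58.9% = 1060.2
Estimated total = 7227.8 → 7,200.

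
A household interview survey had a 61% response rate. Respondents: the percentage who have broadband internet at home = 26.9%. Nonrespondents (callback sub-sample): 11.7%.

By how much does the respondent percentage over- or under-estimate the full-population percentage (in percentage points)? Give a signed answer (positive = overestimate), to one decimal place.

Nonresponse fraction = 1 − 0.61 = 0.39.
Bias = (nonresponse fraction) × (respondent percentage − nonrespondent percentage)
     = 0.39 × (26.9 − 11.7) = 0.39 × 15.2 = 5.928.

+5.9 percentage points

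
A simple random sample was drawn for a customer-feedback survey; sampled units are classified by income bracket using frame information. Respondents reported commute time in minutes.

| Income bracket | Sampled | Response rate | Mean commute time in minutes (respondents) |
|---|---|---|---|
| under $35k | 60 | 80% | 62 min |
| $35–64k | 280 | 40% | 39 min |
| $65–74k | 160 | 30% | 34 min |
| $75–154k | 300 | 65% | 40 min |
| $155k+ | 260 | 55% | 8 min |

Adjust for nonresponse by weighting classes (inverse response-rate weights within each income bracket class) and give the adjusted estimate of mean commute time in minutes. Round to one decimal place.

32.2

Weighting each respondent by the inverse class response rate inflates each class back to its sampled size, so the class weight is n_sampled:
  under $35k: 60 × 62 = 3720
  $35–64k: 280 × 39 = 10,920
  $65–74k: 160 × 34 = 5440
  $75–154k: 300 × 40 = 12,000
  $155k+: 260 × 8 = 2080
Adjusted estimate = 34,160 / 1,060 = 32.2264 → 32.2.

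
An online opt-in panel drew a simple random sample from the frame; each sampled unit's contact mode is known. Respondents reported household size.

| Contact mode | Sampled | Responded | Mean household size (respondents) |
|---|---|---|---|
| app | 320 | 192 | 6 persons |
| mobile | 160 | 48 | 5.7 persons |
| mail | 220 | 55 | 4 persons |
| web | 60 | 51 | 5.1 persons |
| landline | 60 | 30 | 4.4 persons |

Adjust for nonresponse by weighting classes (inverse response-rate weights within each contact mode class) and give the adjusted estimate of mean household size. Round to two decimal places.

5.22

Response rates by class: app 192/320 = 60%, mobile 48/160 = 30%, mail 55/220 = 25%, web 51/60 = 85%, landline 30/60 = 50%.
Weighting each respondent by the inverse class response rate inflates each class back to its sampled size, so the class weight is n_sampled:
  app: 320 × 6 = 1920
  mobile: 160 × 5.7 = 912
  mail: 220 × 4 = 880
  web: 60 × 5.1 = 306
  landline: 60 × 4.4 = 264
Adjusted estimate = 4282 / 820 = 5.22195 → 5.22.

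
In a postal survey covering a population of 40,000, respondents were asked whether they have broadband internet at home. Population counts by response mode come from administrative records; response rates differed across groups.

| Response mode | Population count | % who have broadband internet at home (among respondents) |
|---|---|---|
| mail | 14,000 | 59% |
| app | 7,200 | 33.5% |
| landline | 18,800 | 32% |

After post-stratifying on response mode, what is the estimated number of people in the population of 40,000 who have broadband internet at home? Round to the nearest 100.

Each cell contributes its population count × the respondent rate:
  mail: 14,000 × 59% = 8260
  app: 7,200 × 33.5% = 2412
  landline: 18,800 × 32% = 6016
Estimated total = 16,688 → 16,700.

16,700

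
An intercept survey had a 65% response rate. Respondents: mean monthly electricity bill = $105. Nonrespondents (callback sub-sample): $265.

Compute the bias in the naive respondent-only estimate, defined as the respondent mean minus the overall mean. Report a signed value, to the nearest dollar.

-$56

Nonresponse fraction = 1 − 0.65 = 0.35.
Bias = (nonresponse fraction) × (respondent mean − nonrespondent mean)
     = 0.35 × (105 − 265) = 0.35 × -160 = -56.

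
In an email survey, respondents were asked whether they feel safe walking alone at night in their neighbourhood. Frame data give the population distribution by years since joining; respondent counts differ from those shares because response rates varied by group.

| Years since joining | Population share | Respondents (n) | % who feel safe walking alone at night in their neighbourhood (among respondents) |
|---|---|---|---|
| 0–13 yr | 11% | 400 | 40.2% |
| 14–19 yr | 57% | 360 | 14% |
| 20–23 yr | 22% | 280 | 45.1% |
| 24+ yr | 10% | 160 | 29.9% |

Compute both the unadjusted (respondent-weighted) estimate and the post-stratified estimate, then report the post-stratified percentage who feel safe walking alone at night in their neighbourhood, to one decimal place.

Naive respondent-only estimate (weights = respondent counts):
  (400/1200)×40.2 + (360/1200)×14 + (280/1200)×45.1 + (160/1200)×29.9 = 32.11%
Reweighting by population years since joining shares:
  0.11×40.2 + 0.57×14 + 0.22×45.1 + 0.1×29.9 = 25.314%

25.3%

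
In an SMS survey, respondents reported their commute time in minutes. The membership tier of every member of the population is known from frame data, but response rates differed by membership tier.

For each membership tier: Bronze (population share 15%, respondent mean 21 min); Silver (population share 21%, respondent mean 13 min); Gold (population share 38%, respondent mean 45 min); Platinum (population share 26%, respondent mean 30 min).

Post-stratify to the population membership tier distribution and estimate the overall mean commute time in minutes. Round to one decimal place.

Post-stratification weights by population share, not respondent share:
  Bronze: 0.15 × 21 = 3.15
  Silver: 0.21 × 13 = 2.73
  Gold: 0.38 × 45 = 17.1
  Platinum: 0.26 × 30 = 7.8
Post-stratified estimate = 30.78 → 30.8.

30.8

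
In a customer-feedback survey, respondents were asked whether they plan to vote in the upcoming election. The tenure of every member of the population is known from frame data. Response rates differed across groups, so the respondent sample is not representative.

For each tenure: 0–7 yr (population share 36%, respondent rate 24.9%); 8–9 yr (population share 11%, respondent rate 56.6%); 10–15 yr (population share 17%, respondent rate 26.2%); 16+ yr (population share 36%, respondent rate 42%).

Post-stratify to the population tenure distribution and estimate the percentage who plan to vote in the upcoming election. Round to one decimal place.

34.8%

Post-stratification weights by population share, not respondent share:
  0–7 yr: 0.36 × 24.9 = 8.964
  8–9 yr: 0.11 × 56.6 = 6.226
  10–15 yr: 0.17 × 26.2 = 4.454
  16+ yr: 0.36 × 42 = 15.12
Post-stratified estimate = 34.764 → 34.8%.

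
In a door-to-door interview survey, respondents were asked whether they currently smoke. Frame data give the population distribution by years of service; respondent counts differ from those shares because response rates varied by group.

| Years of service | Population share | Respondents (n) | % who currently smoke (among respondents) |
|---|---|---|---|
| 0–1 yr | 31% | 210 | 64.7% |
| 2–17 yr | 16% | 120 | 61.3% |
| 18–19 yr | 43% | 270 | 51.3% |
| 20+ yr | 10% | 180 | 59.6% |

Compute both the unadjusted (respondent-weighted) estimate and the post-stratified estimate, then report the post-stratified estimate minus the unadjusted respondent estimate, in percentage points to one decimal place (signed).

Naive respondent-only estimate (weights = respondent counts):
  (210/780)×64.7 + (120/780)×61.3 + (270/780)×51.3 + (180/780)×59.6 = 58.3615%
Reweighting by population years of service shares:
  0.31×64.7 + 0.16×61.3 + 0.43×51.3 + 0.1×59.6 = 57.884%
Difference = 57.884 − 58.3615 = -0.4775 pp.

-0.5 percentage points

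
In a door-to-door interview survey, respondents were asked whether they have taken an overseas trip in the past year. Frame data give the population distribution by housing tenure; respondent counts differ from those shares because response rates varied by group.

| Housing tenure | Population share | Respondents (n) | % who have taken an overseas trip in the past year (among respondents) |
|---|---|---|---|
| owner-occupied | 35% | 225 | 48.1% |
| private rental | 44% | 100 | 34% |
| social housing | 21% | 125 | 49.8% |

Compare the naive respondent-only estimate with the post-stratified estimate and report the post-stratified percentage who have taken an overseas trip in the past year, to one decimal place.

Unadjusted (pooled respondent) estimate weights by respondent counts:
  (225/450)×48.1 + (100/450)×34 + (125/450)×49.8 = 45.4389%
Post-stratified estimate weights by population shares:
  0.35×48.1 + 0.44×34 + 0.21×49.8 = 42.253%

42.3%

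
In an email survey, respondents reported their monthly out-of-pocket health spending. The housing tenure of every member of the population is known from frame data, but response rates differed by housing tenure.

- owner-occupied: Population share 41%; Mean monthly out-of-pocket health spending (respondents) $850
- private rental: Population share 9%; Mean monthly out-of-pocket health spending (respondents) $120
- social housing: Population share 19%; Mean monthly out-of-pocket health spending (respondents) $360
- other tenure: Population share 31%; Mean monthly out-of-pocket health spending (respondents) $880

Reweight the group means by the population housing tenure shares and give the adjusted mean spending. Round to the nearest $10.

$700

Post-stratification weights by population share, not respondent share:
  owner-occupied: 0.41 × 850 = 348.5
  private rental: 0.09 × 120 = 10.8
  social housing: 0.19 × 360 = 68.4
  other tenure: 0.31 × 880 = 272.8
Post-stratified estimate = 700.5 → $700.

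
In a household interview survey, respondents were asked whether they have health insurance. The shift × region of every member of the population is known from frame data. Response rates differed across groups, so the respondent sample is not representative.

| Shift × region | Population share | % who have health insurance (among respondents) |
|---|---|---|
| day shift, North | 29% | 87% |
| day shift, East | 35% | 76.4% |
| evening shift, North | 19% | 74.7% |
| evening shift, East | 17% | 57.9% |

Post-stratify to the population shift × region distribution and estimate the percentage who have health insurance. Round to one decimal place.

76.0%

Post-stratification weights by population share, not respondent share:
  day shift, North: 0.29 × 87 = 25.23
  day shift, East: 0.35 × 76.4 = 26.74
  evening shift, North: 0.19 × 74.7 = 14.193
  evening shift, East: 0.17 × 57.9 = 9.843
Post-stratified estimate = 76.006 → 76.0%.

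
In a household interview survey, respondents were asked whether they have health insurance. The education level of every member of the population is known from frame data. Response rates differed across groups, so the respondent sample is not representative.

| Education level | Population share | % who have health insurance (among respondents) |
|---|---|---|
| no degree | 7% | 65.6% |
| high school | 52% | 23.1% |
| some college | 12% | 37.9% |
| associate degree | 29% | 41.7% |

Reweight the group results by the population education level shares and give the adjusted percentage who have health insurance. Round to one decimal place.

33.2%

Reweight to the known education level distribution:
  no degree: 0.07 × 65.6 = 4.592
  high school: 0.52 × 23.1 = 12.012
  some college: 0.12 × 37.9 = 4.548
  associate degree: 0.29 × 41.7 = 12.093
Post-stratified estimate = 33.245 → 33.2%.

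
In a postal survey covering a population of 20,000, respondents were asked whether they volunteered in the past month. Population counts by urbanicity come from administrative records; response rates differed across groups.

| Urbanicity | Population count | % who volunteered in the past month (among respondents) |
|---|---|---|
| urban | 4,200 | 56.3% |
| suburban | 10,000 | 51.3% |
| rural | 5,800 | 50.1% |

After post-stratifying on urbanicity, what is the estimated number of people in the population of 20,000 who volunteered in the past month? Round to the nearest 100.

10,400

Each cell contributes its population count × the respondent rate:
  urban: 4,200 × 56.3% = 2364.6
  suburban: 10,000 × 51.3% = 5130
  rural: 5,800 × 50.1% = 2905.8
Estimated total = 10400.4 → 10,400.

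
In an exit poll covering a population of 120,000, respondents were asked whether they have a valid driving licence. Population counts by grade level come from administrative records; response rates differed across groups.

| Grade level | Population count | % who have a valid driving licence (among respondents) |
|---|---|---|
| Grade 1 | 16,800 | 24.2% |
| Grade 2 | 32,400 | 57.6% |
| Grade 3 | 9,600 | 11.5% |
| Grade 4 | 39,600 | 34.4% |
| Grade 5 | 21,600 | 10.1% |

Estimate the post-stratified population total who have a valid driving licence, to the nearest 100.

39,600

Estimated count per cell = population count × respondent percentage:
  Grade 1: 16,800 × 24.2% = 4065.6
  Grade 2: 32,400 × 57.6% = 18662.4
  Grade 3: 9,600 × 11.5% = 1104
  Grade 4: 39,600 × 34.4% = 13622.4
  Grade 5: 21,600 × 10.1% = 2181.6
Estimated total = 39,636 → 39,600.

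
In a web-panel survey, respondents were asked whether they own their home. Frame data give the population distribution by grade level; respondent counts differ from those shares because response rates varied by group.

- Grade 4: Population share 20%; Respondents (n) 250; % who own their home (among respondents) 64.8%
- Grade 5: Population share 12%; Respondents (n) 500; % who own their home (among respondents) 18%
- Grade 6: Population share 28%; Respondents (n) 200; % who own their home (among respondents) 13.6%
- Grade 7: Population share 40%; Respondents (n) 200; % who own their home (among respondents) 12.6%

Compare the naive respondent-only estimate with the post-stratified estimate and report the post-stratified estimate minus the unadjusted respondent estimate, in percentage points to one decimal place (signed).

-2.5 percentage points

Unadjusted (pooled respondent) estimate weights by respondent counts:
  (250/1150)×64.8 + (500/1150)×18 + (200/1150)×13.6 + (200/1150)×12.6 = 26.4696%
Post-stratifying to population shares instead:
  0.2×64.8 + 0.12×18 + 0.28×13.6 + 0.4×12.6 = 23.968%
Difference = 23.968 − 26.4696 = -2.5016 pp.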